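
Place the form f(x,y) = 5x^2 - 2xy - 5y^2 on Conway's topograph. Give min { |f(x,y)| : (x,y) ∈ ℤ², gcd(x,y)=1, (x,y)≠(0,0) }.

descent: ρ → (-5,2,5)  [lands on river]
river: ρ → (5,8,-2)
river: ρ → (-2,8,5)
river: ρ → (5,2,-5)
river: ρ → (-5,8,2)
river: ρ → (2,8,-5)
closes: descent 1, river 6
min |a| on river = 2

2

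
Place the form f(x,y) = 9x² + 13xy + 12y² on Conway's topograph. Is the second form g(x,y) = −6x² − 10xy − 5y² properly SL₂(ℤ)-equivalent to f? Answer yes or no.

D₁ = -263, D₂ = -20
discriminants differ ⇒ not SL₂(ℤ)-equivalent

no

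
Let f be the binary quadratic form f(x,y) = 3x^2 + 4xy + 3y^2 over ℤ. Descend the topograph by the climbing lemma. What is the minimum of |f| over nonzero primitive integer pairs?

translate: b→-2 (≡4 mod 6), so (3,4,3)→(3,-2,2)
flip: (3,-2,2)→(2,2,3)
reduced (well bottom): (2,2,3) with a≤c, −a<b≤a
well minimum = a = 2

2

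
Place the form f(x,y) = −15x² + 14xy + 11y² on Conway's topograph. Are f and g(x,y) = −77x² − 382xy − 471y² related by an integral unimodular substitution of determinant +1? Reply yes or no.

D₁ = 856, D₂ = 856
river cycle of f (length 26): (11, 8, -18), (-18, 28, 1), (1, 28, -18), (-18, 8, 11), (11, 14, -15), (-15, 16, 10), (10, 24, -7), (-7, 18, 19), (19, 20, -6), (-6, 28, 3), … (16 more)
river cycle of g (length 26): (-15, 14, 11), (11, 8, -18), (-18, 28, 1), (1, 28, -18), (-18, 8, 11), (11, 14, -15), (-15, 16, 10), (10, 24, -7), (-7, 18, 19), (19, 20, -6), … (16 more)
cycles coincide ⇒ equivalent

yes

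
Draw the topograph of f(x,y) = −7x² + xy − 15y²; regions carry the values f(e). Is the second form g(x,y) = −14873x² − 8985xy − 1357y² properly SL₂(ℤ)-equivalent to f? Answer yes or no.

D₁ = -419, D₂ = -419
f is negative-definite; reduce −f:
−f: reduced (well bottom): (7,-1,15) with a≤c, −a<b≤a
flip sign back: reduced form of f is (-7,1,-15)
g is negative-definite; reduce −g:
−g: flip: (14873,8985,1357)→(1357,-8985,14873)
−g: translate: b→-843 (≡-8985 mod 2714), so (1357,-8985,14873)→(1357,-843,131)
−g: flip: (1357,-843,131)→(131,843,1357)
−g: translate: b→57 (≡843 mod 262), so (131,843,1357)→(131,57,7)
−g: flip: (131,57,7)→(7,-57,131)
−g: translate: b→-1 (≡-57 mod 14), so (7,-57,131)→(7,-1,15)
−g: reduced (well bottom): (7,-1,15) with a≤c, −a<b≤a
flip sign back: reduced form of g is (-7,1,-15)
reduced forms (-7, 1, -15) vs (-7, 1, -15) ⇒ equivalent

yes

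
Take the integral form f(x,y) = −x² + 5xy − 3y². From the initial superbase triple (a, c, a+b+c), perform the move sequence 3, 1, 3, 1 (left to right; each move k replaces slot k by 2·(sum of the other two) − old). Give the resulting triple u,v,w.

start (-1,-3,1) = (f(1,0),f(0,1),f(1,1))
replace slot 3: 2·((-1)+(-3)) − 1 = -9 → (-1,-3,-9)
replace slot 1: 2·((-3)+(-9)) − (-1) = -23 → (-23,-3,-9)
replace slot 3: 2·((-23)+(-3)) − (-9) = -43 → (-23,-3,-43)
replace slot 1: 2·((-3)+(-43)) − (-23) = -69 → (-69,-3,-43)

-69,-3,-43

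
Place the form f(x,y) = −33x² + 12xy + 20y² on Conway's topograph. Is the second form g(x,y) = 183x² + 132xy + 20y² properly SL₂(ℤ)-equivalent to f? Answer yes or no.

D₁ = 2784, D₂ = 2784
river cycle of f (length 8): (20, 28, -25), (-25, 22, 23), (23, 24, -24), (-24, 24, 23), (23, 22, -25), (-25, 28, 20), (20, 52, -1), (-1, 52, 20)
river cycle of g (length 8): (20, 28, -25), (-25, 22, 23), (23, 24, -24), (-24, 24, 23), (23, 22, -25), (-25, 28, 20), (20, 52, -1), (-1, 52, 20)
cycles coincide ⇒ equivalent

yes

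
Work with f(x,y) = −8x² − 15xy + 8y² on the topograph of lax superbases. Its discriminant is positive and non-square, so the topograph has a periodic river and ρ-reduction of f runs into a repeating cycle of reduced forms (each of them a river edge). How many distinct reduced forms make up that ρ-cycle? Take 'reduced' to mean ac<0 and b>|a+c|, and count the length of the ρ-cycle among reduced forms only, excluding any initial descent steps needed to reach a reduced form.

D = 481, ⌊√D⌋ = 21
descent: ρ → (8,15,-8)  [lands on river]
river: ρ → (-8,17,6)
river: ρ → (6,19,-5)
river: ρ → (-5,21,2)
river: ρ → (2,19,-15)
river: ρ → (-15,11,6)
river: ρ → (6,13,-13)
river: ρ → (-13,13,6)
river: ρ → (6,11,-15)
river: ρ → (-15,19,2)
river: ρ → (2,21,-5)
river: ρ → (-5,19,6)
river: ρ → (6,17,-8)
river: ρ → (-8,15,8)
river: ρ → (8,17,-6)
river: ρ → (-6,19,5)
river: ρ → (5,21,-2)
river: ρ → (-2,19,15)
river: ρ → (15,11,-6)
river: ρ → (-6,13,13)
river: ρ → (13,13,-6)
river: ρ → (-6,11,15)
river: ρ → (15,19,-2)
river: ρ → (-2,21,5)
river: ρ → (5,19,-6)
river: ρ → (-6,17,8)
ρ-cycle length = 26 (tail of 1 descent step not counted)

26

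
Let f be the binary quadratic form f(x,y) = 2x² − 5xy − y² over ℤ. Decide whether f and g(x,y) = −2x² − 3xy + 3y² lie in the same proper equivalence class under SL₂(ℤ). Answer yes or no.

D₁ = 33, D₂ = 33
river cycle of f (length 4): (-1, 5, 2), (2, 3, -3), (-3, 3, 2), (2, 5, -1)
river cycle of g (length 4): (3, 3, -2), (-2, 5, 1), (1, 5, -2), (-2, 3, 3)
cycles differ ⇒ inequivalent

no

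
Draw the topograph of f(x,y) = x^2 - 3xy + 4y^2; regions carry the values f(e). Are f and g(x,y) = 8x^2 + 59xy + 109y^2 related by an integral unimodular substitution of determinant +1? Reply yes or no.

D₁ = -7, D₂ = -7
f: translate: b→1 (≡-3 mod 2), so (1,-3,4)→(1,1,2)
f: reduced (well bottom): (1,1,2) with a≤c, −a<b≤a
g: translate: b→-5 (≡59 mod 16), so (8,59,109)→(8,-5,1)
g: flip: (8,-5,1)→(1,5,8)
g: translate: b→1 (≡5 mod 2), so (1,5,8)→(1,1,2)
g: reduced (well bottom): (1,1,2) with a≤c, −a<b≤a
reduced forms (1, 1, 2) vs (1, 1, 2) ⇒ equivalent

yes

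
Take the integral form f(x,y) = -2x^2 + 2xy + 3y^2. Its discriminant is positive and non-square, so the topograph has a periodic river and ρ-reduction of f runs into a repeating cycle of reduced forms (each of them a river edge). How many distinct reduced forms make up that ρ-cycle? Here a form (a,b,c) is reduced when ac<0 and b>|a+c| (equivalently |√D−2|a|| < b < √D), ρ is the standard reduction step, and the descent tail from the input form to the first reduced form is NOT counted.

D = 28, ⌊√D⌋ = 5
river: ρ → (3,4,-1)
river: ρ → (-1,4,3)
river: ρ → (3,2,-2)
river: ρ → (-2,2,3)
ρ-cycle length = 4 (tail of 0 descent steps not counted)

4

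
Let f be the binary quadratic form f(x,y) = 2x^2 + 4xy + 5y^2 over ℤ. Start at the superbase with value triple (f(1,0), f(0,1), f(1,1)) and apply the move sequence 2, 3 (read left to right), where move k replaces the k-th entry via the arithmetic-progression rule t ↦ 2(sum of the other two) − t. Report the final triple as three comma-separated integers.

start (2,5,11) = (f(1,0),f(0,1),f(1,1))
replace slot 2: 2·(2+11) − 5 = 21 → (2,21,11)
replace slot 3: 2·(2+21) − 11 = 35 → (2,21,35)

2,21,35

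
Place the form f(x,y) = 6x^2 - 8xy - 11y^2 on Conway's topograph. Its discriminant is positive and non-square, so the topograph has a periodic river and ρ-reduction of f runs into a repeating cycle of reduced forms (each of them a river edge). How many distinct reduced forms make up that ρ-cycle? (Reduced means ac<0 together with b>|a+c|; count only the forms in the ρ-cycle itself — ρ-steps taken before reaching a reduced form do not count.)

D = 328, ⌊√D⌋ = 18
descent: ρ → (-11,8,6)  [lands on river]
river: ρ → (6,16,-3)
river: ρ → (-3,14,11)
river: ρ → (11,8,-6)
river: ρ → (-6,16,3)
river: ρ → (3,14,-11)
ρ-cycle length = 6 (tail of 1 descent step not counted)

6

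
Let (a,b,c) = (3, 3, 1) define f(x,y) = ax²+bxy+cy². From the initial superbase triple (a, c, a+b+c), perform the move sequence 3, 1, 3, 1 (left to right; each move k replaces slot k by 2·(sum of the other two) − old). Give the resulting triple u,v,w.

start (3,1,7) = (f(1,0),f(0,1),f(1,1))
replace slot 3: 2·(3+1) − 7 = 1 → (3,1,1)
replace slot 1: 2·(1+1) − 3 = 1 → (1,1,1)
replace slot 3: 2·(1+1) − 1 = 3 → (1,1,3)
replace slot 1: 2·(1+3) − 1 = 7 → (7,1,3)

7,1,3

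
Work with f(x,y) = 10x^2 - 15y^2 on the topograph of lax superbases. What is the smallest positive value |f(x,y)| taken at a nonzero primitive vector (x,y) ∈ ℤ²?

descent: ρ → (-15,0,10)
descent: ρ → (10,20,-5)  [lands on river]
river: ρ → (-5,20,10)
closes: descent 2, river 2
min |a| on river = 5

5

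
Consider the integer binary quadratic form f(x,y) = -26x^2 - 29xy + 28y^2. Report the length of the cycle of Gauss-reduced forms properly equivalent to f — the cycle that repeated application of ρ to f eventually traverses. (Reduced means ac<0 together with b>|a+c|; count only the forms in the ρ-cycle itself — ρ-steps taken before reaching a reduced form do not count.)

D = 3753, ⌊√D⌋ = 61
descent: ρ → (28,29,-26)  [lands on river]
river: ρ → (-26,23,31)
river: ρ → (31,39,-18)
river: ρ → (-18,33,37)
river: ρ → (37,41,-14)
river: ρ → (-14,43,34)
river: ρ → (34,25,-23)
river: ρ → (-23,21,36)
river: ρ → (36,51,-8)
river: ρ → (-8,61,1)
river: ρ → (1,61,-8)
river: ρ → (-8,51,36)
river: ρ → (36,21,-23)
river: ρ → (-23,25,34)
river: ρ → (34,43,-14)
river: ρ → (-14,41,37)
river: ρ → (37,33,-18)
river: ρ → (-18,39,31)
river: ρ → (31,23,-26)
river: ρ → (-26,29,28)
river: ρ → (28,27,-27)
river: ρ → (-27,27,28)
ρ-cycle length = 22 (tail of 1 descent step not counted)

22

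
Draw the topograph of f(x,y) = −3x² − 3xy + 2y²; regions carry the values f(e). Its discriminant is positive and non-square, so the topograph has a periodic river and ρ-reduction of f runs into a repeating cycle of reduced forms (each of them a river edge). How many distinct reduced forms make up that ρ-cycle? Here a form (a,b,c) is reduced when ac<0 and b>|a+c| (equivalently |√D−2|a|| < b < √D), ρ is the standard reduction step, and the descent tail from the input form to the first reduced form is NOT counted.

D = 33, ⌊√D⌋ = 5
descent: ρ → (2,3,-3)  [lands on river]
river: ρ → (-3,3,2)
river: ρ → (2,5,-1)
river: ρ → (-1,5,2)
ρ-cycle length = 4 (tail of 1 descent step not counted)

4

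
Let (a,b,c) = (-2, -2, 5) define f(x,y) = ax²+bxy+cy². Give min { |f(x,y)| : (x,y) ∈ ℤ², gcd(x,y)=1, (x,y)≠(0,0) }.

descent: ρ → (5,2,-2)
descent: ρ → (-2,6,1)  [lands on river]
river: ρ → (1,6,-2)
closes: descent 2, river 2
min |a| on river = 1

1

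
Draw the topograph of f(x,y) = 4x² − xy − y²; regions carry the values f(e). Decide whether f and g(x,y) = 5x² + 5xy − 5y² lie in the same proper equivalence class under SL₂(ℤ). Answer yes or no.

D₁ = 17, D₂ = 125
discriminants differ ⇒ not SL₂(ℤ)-equivalent

no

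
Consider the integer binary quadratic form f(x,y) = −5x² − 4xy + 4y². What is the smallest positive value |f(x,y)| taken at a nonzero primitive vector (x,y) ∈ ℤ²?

descent: ρ → (4,4,-5)  [lands on river]
river: ρ → (-5,6,3)
river: ρ → (3,6,-5)
river: ρ → (-5,4,4)
closes: descent 1, river 4
min |a| on river = 3

3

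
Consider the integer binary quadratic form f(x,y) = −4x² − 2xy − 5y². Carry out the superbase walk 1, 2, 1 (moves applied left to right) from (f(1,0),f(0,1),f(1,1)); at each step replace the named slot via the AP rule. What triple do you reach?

start (-4,-5,-11) = (f(1,0),f(0,1),f(1,1))
replace slot 1: 2·((-5)+(-11)) − (-4) = -28 → (-28,-5,-11)
replace slot 2: 2·((-28)+(-11)) − (-5) = -73 → (-28,-73,-11)
replace slot 1: 2·((-73)+(-11)) − (-28) = -140 → (-140,-73,-11)

-140,-73,-11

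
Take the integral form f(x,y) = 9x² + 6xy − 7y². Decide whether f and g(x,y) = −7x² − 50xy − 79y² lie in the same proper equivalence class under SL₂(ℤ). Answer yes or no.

D₁ = 288, D₂ = 288
river cycle of f (length 6): (-7, 8, 8), (8, 8, -7), (-7, 6, 9), (9, 12, -4), (-4, 12, 9), (9, 6, -7)
river cycle of g (length 6): (-7, 6, 9), (9, 12, -4), (-4, 12, 9), (9, 6, -7), (-7, 8, 8), (8, 8, -7)
cycles coincide ⇒ equivalent

yes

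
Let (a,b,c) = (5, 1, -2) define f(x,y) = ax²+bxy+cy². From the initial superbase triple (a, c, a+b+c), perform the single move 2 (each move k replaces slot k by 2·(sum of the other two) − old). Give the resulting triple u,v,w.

start (5,-2,4) = (f(1,0),f(0,1),f(1,1))
replace slot 2: 2·(5+4) − (-2) = 20 → (5,20,4)

5,20,4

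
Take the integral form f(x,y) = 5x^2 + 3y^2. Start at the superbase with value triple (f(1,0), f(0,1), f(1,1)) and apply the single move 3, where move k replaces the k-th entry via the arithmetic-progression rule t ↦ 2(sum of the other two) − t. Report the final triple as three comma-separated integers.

start (5,3,8) = (f(1,0),f(0,1),f(1,1))
replace slot 3: 2·(5+3) − 8 = 8 → (5,3,8)

5,3,8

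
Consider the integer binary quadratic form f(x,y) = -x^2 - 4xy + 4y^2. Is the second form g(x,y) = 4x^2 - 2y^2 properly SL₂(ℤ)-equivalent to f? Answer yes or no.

D₁ = 32, D₂ = 32
river cycle of f (length 2): (4, 4, -1), (-1, 4, 4)
river cycle of g (length 2): (-2, 4, 2), (2, 4, -2)
cycles differ ⇒ inequivalent

no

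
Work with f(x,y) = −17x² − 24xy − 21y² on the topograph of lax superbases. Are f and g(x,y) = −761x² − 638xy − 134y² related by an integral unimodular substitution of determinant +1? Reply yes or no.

D₁ = -852, D₂ = -852
f is negative-definite; reduce −f:
−f: translate: b→-10 (≡24 mod 34), so (17,24,21)→(17,-10,14)
−f: flip: (17,-10,14)→(14,10,17)
−f: reduced (well bottom): (14,10,17) with a≤c, −a<b≤a
flip sign back: reduced form of f is (-14,-10,-17)
g is negative-definite; reduce −g:
−g: flip: (761,638,134)→(134,-638,761)
−g: translate: b→-102 (≡-638 mod 268), so (134,-638,761)→(134,-102,21)
−g: flip: (134,-102,21)→(21,102,134)
−g: translate: b→18 (≡102 mod 42), so (21,102,134)→(21,18,14)
−g: flip: (21,18,14)→(14,-18,21)
−g: translate: b→10 (≡-18 mod 28), so (14,-18,21)→(14,10,17)
−g: reduced (well bottom): (14,10,17) with a≤c, −a<b≤a
flip sign back: reduced form of g is (-14,-10,-17)
reduced forms (-14, -10, -17) vs (-14, -10, -17) ⇒ equivalent

yes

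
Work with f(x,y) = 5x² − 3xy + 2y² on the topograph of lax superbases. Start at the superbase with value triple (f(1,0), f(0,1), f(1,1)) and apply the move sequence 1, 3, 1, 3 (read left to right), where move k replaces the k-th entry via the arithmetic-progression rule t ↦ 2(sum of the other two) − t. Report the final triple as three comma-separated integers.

start (5,2,4) = (f(1,0),f(0,1),f(1,1))
replace slot 1: 2·(2+4) − 5 = 7 → (7,2,4)
replace slot 3: 2·(7+2) − 4 = 14 → (7,2,14)
replace slot 1: 2·(2+14) − 7 = 25 → (25,2,14)
replace slot 3: 2·(25+2) − 14 = 40 → (25,2,40)

25,2,40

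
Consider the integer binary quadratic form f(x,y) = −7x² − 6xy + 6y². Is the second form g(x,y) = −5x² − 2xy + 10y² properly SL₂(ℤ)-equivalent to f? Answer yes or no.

D₁ = 204, D₂ = 204
river cycle of f (length 6): (6, 6, -7), (-7, 8, 5), (5, 12, -3), (-3, 12, 5), (5, 8, -7), (-7, 6, 6)
river cycle of g (length 6): (-5, 8, 7), (7, 6, -6), (-6, 6, 7), (7, 8, -5), (-5, 12, 3), (3, 12, -5)
cycles differ ⇒ inequivalent

no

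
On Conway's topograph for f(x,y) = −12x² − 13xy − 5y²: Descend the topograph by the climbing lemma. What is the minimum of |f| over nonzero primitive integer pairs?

translate: b→-11 (≡13 mod 24), so (12,13,5)→(12,-11,4)
flip: (12,-11,4)→(4,11,12)
translate: b→3 (≡11 mod 8), so (4,11,12)→(4,3,5)
reduced (well bottom): (4,3,5) with a≤c, −a<b≤a
well minimum |f| = |-4| = 4 (negative-definite)

4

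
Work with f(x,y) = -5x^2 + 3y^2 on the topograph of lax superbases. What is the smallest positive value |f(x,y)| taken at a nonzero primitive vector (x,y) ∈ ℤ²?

descent: ρ → (3,6,-2)  [lands on river]
river: ρ → (-2,6,3)
closes: descent 1, river 2
min |a| on river = 2

2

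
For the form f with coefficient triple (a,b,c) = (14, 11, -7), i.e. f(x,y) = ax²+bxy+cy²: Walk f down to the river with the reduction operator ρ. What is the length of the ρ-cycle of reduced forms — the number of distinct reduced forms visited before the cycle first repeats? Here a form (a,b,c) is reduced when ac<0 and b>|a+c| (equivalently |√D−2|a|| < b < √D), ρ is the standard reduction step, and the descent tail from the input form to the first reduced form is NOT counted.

D = 513, ⌊√D⌋ = 22
river: ρ → (-7,17,8)
river: ρ → (8,15,-9)
river: ρ → (-9,21,2)
river: ρ → (2,19,-19)
river: ρ → (-19,19,2)
river: ρ → (2,21,-9)
river: ρ → (-9,15,8)
river: ρ → (8,17,-7)
river: ρ → (-7,11,14)
river: ρ → (14,17,-4)
river: ρ → (-4,15,18)
river: ρ → (18,21,-1)
river: ρ → (-1,21,18)
river: ρ → (18,15,-4)
river: ρ → (-4,17,14)
river: ρ → (14,11,-7)
ρ-cycle length = 16 (tail of 0 descent steps not counted)

16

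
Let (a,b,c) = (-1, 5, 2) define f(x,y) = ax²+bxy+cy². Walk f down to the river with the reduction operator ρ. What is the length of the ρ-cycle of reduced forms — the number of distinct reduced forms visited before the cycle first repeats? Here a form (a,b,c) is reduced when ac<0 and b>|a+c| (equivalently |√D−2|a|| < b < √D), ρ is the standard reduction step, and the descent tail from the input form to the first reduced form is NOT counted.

D = 33, ⌊√D⌋ = 5
river: ρ → (2,3,-3)
river: ρ → (-3,3,2)
river: ρ → (2,5,-1)
river: ρ → (-1,5,2)
ρ-cycle length = 4 (tail of 0 descent steps not counted)

4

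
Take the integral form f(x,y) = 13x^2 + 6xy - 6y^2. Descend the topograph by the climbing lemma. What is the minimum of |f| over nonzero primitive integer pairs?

descent: ρ → (-6,18,1)  [lands on river]
river: ρ → (1,18,-6)
closes: descent 1, river 2
min |a| on river = 1

1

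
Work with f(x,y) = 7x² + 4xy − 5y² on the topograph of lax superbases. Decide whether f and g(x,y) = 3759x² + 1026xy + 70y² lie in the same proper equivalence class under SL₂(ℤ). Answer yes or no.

D₁ = 156, D₂ = 156
river cycle of f (length 6): (-5, 6, 6), (6, 6, -5), (-5, 4, 7), (7, 10, -2), (-2, 10, 7), (7, 4, -5)
river cycle of g (length 6): (7, 4, -5), (-5, 6, 6), (6, 6, -5), (-5, 4, 7), (7, 10, -2), (-2, 10, 7)
cycles coincide ⇒ equivalent

yes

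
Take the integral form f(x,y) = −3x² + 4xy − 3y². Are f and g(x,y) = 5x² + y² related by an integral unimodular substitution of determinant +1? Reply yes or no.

D₁ = -20, D₂ = -20
f is negative-definite; reduce −f:
−f: translate: b→2 (≡-4 mod 6), so (3,-4,3)→(3,2,2)
−f: flip: (3,2,2)→(2,-2,3)
−f: translate: b→2 (≡-2 mod 4), so (2,-2,3)→(2,2,3)
−f: reduced (well bottom): (2,2,3) with a≤c, −a<b≤a
flip sign back: reduced form of f is (-2,-2,-3)
g: flip: (5,0,1)→(1,0,5)
g: reduced (well bottom): (1,0,5) with a≤c, −a<b≤a
reduced forms (-2, -2, -3) vs (1, 0, 5) ⇒ inequivalent

no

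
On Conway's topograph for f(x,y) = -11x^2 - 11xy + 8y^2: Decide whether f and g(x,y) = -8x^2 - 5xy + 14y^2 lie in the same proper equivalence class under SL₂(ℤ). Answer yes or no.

D₁ = 473, D₂ = 473
river cycle of f (length 4): (8, 11, -11), (-11, 11, 8), (8, 21, -1), (-1, 21, 8)
river cycle of g (length 4): (-8, 11, 11), (11, 11, -8), (-8, 21, 1), (1, 21, -8)
cycles differ ⇒ inequivalent

no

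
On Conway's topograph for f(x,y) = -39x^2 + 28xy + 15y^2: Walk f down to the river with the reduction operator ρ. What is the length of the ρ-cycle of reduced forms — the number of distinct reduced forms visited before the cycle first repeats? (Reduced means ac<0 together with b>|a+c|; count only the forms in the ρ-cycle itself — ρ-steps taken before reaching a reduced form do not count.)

D = 3124, ⌊√D⌋ = 55
river: ρ → (15,32,-35)
river: ρ → (-35,38,12)
river: ρ → (12,34,-41)
river: ρ → (-41,48,5)
river: ρ → (5,52,-21)
river: ρ → (-21,32,25)
river: ρ → (25,18,-28)
river: ρ → (-28,38,15)
river: ρ → (15,52,-7)
river: ρ → (-7,46,36)
river: ρ → (36,26,-17)
river: ρ → (-17,42,20)
river: ρ → (20,38,-21)
river: ρ → (-21,46,12)
river: ρ → (12,50,-13)
river: ρ → (-13,54,4)
river: ρ → (4,50,-39)
river: ρ → (-39,28,15)
ρ-cycle length = 18 (tail of 0 descent steps not counted)

18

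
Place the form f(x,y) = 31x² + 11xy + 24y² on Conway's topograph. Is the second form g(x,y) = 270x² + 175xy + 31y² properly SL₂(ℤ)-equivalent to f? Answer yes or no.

D₁ = -2855, D₂ = -2855
f: flip: (31,11,24)→(24,-11,31)
f: reduced (well bottom): (24,-11,31) with a≤c, −a<b≤a
g: flip: (270,175,31)→(31,-175,270)
g: translate: b→11 (≡-175 mod 62), so (31,-175,270)→(31,11,24)
g: flip: (31,11,24)→(24,-11,31)
g: reduced (well bottom): (24,-11,31) with a≤c, −a<b≤a
reduced forms (24, -11, 31) vs (24, -11, 31) ⇒ equivalent

yes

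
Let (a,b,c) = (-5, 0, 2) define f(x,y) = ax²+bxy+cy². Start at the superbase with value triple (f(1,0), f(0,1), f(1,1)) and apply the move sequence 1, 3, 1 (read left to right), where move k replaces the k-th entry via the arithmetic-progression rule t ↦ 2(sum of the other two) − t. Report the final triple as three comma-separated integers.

start (-5,2,-3) = (f(1,0),f(0,1),f(1,1))
replace slot 1: 2·(2+(-3)) − (-5) = 3 → (3,2,-3)
replace slot 3: 2·(3+2) − (-3) = 13 → (3,2,13)
replace slot 1: 2·(2+13) − 3 = 27 → (27,2,13)

27,2,13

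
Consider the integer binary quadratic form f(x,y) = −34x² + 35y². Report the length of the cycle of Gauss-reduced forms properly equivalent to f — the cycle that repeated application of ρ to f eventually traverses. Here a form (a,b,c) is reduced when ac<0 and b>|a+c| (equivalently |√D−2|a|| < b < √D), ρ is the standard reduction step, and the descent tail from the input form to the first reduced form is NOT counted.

D = 4760, ⌊√D⌋ = 68
descent: ρ → (35,0,-34)
descent: ρ → (-34,68,1)  [lands on river]
river: ρ → (1,68,-34)
ρ-cycle length = 2 (tail of 2 descent steps not counted)

2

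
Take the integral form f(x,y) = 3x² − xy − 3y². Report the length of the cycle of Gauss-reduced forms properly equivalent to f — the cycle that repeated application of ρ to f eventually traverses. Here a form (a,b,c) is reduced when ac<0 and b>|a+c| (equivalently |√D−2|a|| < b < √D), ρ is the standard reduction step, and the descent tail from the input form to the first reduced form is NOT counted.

D = 37, ⌊√D⌋ = 6
descent: ρ → (-3,1,3)  [lands on river]
river: ρ → (3,5,-1)
river: ρ → (-1,5,3)
river: ρ → (3,1,-3)
river: ρ → (-3,5,1)
river: ρ → (1,5,-3)
ρ-cycle length = 6 (tail of 1 descent step not counted)

6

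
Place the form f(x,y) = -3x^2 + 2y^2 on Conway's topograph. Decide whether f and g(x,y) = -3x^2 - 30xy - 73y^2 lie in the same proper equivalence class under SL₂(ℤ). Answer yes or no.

D₁ = 24, D₂ = 24
river cycle of f (length 2): (2, 4, -1), (-1, 4, 2)
river cycle of g (length 2): (2, 4, -1), (-1, 4, 2)
cycles coincide ⇒ equivalent

yes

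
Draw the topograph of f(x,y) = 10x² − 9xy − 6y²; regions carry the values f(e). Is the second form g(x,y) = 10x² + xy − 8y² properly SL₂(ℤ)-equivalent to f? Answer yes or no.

D₁ = 321, D₂ = 321
river cycle of f (length 6): (-6, 9, 10), (10, 11, -5), (-5, 9, 12), (12, 15, -2), (-2, 17, 4), (4, 15, -6)
river cycle of g (length 4): (-8, 15, 3), (3, 15, -8), (-8, 17, 1), (1, 17, -8)
cycles differ ⇒ inequivalent

no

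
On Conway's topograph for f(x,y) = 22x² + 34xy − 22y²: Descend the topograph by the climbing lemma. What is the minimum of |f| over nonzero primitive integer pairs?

river: ρ → (-22,54,2)
river: ρ → (2,54,-22)
river: ρ → (-22,34,22)
river: ρ → (22,54,-2)
river: ρ → (-2,54,22)
river: ρ → (22,34,-22)
closes: descent 0, river 6
min |a| on river = 2

2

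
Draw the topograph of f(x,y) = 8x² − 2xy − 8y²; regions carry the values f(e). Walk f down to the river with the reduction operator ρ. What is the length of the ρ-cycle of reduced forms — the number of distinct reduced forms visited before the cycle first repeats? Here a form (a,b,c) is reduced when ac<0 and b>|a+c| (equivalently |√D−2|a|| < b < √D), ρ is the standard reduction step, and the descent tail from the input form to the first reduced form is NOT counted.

D = 260, ⌊√D⌋ = 16
descent: ρ → (-8,2,8)  [lands on river]
river: ρ → (8,14,-2)
river: ρ → (-2,14,8)
river: ρ → (8,2,-8)
river: ρ → (-8,14,2)
river: ρ → (2,14,-8)
ρ-cycle length = 6 (tail of 1 descent step not counted)

6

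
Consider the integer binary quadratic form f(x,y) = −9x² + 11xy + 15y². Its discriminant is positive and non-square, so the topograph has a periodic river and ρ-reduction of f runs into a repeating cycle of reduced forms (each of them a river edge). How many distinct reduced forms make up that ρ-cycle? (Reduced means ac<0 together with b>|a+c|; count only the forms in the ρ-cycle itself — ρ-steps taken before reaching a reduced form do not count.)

D = 661, ⌊√D⌋ = 25
river: ρ → (15,19,-5)
river: ρ → (-5,21,11)
river: ρ → (11,23,-3)
river: ρ → (-3,25,3)
river: ρ → (3,23,-11)
river: ρ → (-11,21,5)
river: ρ → (5,19,-15)
river: ρ → (-15,11,9)
river: ρ → (9,25,-1)
river: ρ → (-1,25,9)
river: ρ → (9,11,-15)
river: ρ → (-15,19,5)
river: ρ → (5,21,-11)
river: ρ → (-11,23,3)
river: ρ → (3,25,-3)
river: ρ → (-3,23,11)
river: ρ → (11,21,-5)
river: ρ → (-5,19,15)
river: ρ → (15,11,-9)
river: ρ → (-9,25,1)
river: ρ → (1,25,-9)
river: ρ → (-9,11,15)
ρ-cycle length = 22 (tail of 0 descent steps not counted)

22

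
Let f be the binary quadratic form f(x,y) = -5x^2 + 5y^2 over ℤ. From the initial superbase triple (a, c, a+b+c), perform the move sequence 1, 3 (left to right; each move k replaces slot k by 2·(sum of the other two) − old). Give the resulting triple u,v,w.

start (-5,5,0) = (f(1,0),f(0,1),f(1,1))
replace slot 1: 2·(5+0) − (-5) = 15 → (15,5,0)
replace slot 3: 2·(15+5) − 0 = 40 → (15,5,40)

15,5,40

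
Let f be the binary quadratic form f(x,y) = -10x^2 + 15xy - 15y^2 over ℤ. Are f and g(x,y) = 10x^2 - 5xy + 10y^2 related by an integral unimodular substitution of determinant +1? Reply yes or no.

D₁ = -375, D₂ = -375
f is negative-definite; reduce −f:
−f: translate: b→5 (≡-15 mod 20), so (10,-15,15)→(10,5,10)
−f: reduced (well bottom): (10,5,10) with a≤c, −a<b≤a
flip sign back: reduced form of f is (-10,-5,-10)
g: flip: (10,-5,10)→(10,5,10)
g: reduced (well bottom): (10,5,10) with a≤c, −a<b≤a
reduced forms (-10, -5, -10) vs (10, 5, 10) ⇒ inequivalent

no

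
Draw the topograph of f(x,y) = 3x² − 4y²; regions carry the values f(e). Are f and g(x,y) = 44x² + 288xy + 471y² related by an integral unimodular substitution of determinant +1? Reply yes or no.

D₁ = 48, D₂ = 48
river cycle of f (length 2): (3, 6, -1), (-1, 6, 3)
river cycle of g (length 2): (3, 6, -1), (-1, 6, 3)
cycles coincide ⇒ equivalent

yes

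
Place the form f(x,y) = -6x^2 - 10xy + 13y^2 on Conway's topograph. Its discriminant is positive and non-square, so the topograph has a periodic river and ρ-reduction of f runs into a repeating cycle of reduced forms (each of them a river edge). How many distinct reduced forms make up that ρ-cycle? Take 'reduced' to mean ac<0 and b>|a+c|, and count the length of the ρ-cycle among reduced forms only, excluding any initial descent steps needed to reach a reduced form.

D = 412, ⌊√D⌋ = 20
descent: ρ → (13,10,-6)  [lands on river]
river: ρ → (-6,14,9)
river: ρ → (9,4,-11)
river: ρ → (-11,18,2)
river: ρ → (2,18,-11)
river: ρ → (-11,4,9)
river: ρ → (9,14,-6)
river: ρ → (-6,10,13)
river: ρ → (13,16,-3)
river: ρ → (-3,20,1)
river: ρ → (1,20,-3)
river: ρ → (-3,16,13)
ρ-cycle length = 12 (tail of 1 descent step not counted)

12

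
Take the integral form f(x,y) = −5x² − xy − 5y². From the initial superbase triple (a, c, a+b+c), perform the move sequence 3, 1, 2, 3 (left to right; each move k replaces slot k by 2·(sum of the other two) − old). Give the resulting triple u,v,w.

start (-5,-5,-11) = (f(1,0),f(0,1),f(1,1))
replace slot 3: 2·((-5)+(-5)) − (-11) = -9 → (-5,-5,-9)
replace slot 1: 2·((-5)+(-9)) − (-5) = -23 → (-23,-5,-9)
replace slot 2: 2·((-23)+(-9)) − (-5) = -59 → (-23,-59,-9)
replace slot 3: 2·((-23)+(-59)) − (-9) = -155 → (-23,-59,-155)

-23,-59,-155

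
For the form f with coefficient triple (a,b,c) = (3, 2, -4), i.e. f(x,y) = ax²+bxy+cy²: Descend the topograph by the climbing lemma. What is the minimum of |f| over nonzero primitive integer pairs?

river: ρ → (-4,6,1)
river: ρ → (1,6,-4)
river: ρ → (-4,2,3)
river: ρ → (3,4,-3)
river: ρ → (-3,2,4)
river: ρ → (4,6,-1)
river: ρ → (-1,6,4)
river: ρ → (4,2,-3)
river: ρ → (-3,4,3)
river: ρ → (3,2,-4)
closes: descent 0, river 10
min |a| on river = 1

1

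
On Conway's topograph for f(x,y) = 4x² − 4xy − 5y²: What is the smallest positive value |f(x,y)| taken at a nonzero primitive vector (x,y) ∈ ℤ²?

descent: ρ → (-5,4,4)  [lands on river]
river: ρ → (4,4,-5)
river: ρ → (-5,6,3)
river: ρ → (3,6,-5)
closes: descent 1, river 4
min |a| on river = 3

3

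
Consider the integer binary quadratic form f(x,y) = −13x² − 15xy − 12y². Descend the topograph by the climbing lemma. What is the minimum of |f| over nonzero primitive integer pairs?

translate: b→-11 (≡15 mod 26), so (13,15,12)→(13,-11,10)
flip: (13,-11,10)→(10,11,13)
translate: b→-9 (≡11 mod 20), so (10,11,13)→(10,-9,12)
reduced (well bottom): (10,-9,12) with a≤c, −a<b≤a
well minimum |f| = |-10| = 10 (negative-definite)

10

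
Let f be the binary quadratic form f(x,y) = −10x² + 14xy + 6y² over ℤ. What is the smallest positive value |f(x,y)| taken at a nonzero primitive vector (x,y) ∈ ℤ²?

river: ρ → (6,10,-14)
river: ρ → (-14,18,2)
river: ρ → (2,18,-14)
river: ρ → (-14,10,6)
river: ρ → (6,14,-10)
river: ρ → (-10,6,10)
river: ρ → (10,14,-6)
river: ρ → (-6,10,14)
river: ρ → (14,18,-2)
river: ρ → (-2,18,14)
river: ρ → (14,10,-6)
river: ρ → (-6,14,10)
river: ρ → (10,6,-10)
river: ρ → (-10,14,6)
closes: descent 0, river 14
min |a| on river = 2

2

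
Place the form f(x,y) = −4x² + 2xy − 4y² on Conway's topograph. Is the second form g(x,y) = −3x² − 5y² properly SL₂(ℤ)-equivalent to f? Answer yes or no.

D₁ = -60, D₂ = -60
f is negative-definite; reduce −f:
−f: flip: (4,-2,4)→(4,2,4)
−f: reduced (well bottom): (4,2,4) with a≤c, −a<b≤a
flip sign back: reduced form of f is (-4,-2,-4)
g is negative-definite; reduce −g:
−g: reduced (well bottom): (3,0,5) with a≤c, −a<b≤a
flip sign back: reduced form of g is (-3,0,-5)
reduced forms (-4, -2, -4) vs (-3, 0, -5) ⇒ inequivalent

no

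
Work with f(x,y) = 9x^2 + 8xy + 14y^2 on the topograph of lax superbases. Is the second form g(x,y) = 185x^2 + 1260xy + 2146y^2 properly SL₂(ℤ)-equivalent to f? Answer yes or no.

D₁ = -440, D₂ = -440
f: reduced (well bottom): (9,8,14) with a≤c, −a<b≤a
g: translate: b→150 (≡1260 mod 370), so (185,1260,2146)→(185,150,31)
g: flip: (185,150,31)→(31,-150,185)
g: translate: b→-26 (≡-150 mod 62), so (31,-150,185)→(31,-26,9)
g: flip: (31,-26,9)→(9,26,31)
g: translate: b→8 (≡26 mod 18), so (9,26,31)→(9,8,14)
g: reduced (well bottom): (9,8,14) with a≤c, −a<b≤a
reduced forms (9, 8, 14) vs (9, 8, 14) ⇒ equivalent

yes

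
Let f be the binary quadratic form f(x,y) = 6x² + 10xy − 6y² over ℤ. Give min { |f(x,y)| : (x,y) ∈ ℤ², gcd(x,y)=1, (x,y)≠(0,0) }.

river: ρ → (-6,14,2)
river: ρ → (2,14,-6)
river: ρ → (-6,10,6)
river: ρ → (6,14,-2)
river: ρ → (-2,14,6)
river: ρ → (6,10,-6)
closes: descent 0, river 6
min |a| on river = 2

2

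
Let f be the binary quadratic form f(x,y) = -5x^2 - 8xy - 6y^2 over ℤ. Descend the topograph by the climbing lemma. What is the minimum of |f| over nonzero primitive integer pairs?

translate: b→-2 (≡8 mod 10), so (5,8,6)→(5,-2,3)
flip: (5,-2,3)→(3,2,5)
reduced (well bottom): (3,2,5) with a≤c, −a<b≤a
well minimum |f| = |-3| = 3 (negative-definite)

3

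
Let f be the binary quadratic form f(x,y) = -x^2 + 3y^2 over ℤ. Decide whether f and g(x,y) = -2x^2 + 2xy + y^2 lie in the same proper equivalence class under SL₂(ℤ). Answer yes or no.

D₁ = 12, D₂ = 12
river cycle of f (length 2): (-1, 2, 2), (2, 2, -1)
river cycle of g (length 2): (1, 2, -2), (-2, 2, 1)
cycles differ ⇒ inequivalent

no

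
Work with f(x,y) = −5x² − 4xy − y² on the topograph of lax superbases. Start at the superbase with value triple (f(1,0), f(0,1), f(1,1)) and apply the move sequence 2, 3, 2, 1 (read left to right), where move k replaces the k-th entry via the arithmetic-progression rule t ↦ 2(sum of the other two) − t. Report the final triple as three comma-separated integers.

start (-5,-1,-10) = (f(1,0),f(0,1),f(1,1))
replace slot 2: 2·((-5)+(-10)) − (-1) = -29 → (-5,-29,-10)
replace slot 3: 2·((-5)+(-29)) − (-10) = -58 → (-5,-29,-58)
replace slot 2: 2·((-5)+(-58)) − (-29) = -97 → (-5,-97,-58)
replace slot 1: 2·((-97)+(-58)) − (-5) = -305 → (-305,-97,-58)

-305,-97,-58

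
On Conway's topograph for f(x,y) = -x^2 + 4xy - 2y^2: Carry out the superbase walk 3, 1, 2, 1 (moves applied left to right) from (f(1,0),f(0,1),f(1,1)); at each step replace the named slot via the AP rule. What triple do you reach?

start (-1,-2,1) = (f(1,0),f(0,1),f(1,1))
replace slot 3: 2·((-1)+(-2)) − 1 = -7 → (-1,-2,-7)
replace slot 1: 2·((-2)+(-7)) − (-1) = -17 → (-17,-2,-7)
replace slot 2: 2·((-17)+(-7)) − (-2) = -46 → (-17,-46,-7)
replace slot 1: 2·((-46)+(-7)) − (-17) = -89 → (-89,-46,-7)

-89,-46,-7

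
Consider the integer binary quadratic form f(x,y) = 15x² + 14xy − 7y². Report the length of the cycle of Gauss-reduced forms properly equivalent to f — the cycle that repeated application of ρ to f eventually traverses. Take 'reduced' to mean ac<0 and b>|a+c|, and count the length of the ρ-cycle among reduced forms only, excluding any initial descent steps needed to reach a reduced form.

D = 616, ⌊√D⌋ = 24
river: ρ → (-7,14,15)
river: ρ → (15,16,-6)
river: ρ → (-6,20,9)
river: ρ → (9,16,-10)
river: ρ → (-10,24,1)
river: ρ → (1,24,-10)
river: ρ → (-10,16,9)
river: ρ → (9,20,-6)
river: ρ → (-6,16,15)
river: ρ → (15,14,-7)
ρ-cycle length = 10 (tail of 0 descent steps not counted)

10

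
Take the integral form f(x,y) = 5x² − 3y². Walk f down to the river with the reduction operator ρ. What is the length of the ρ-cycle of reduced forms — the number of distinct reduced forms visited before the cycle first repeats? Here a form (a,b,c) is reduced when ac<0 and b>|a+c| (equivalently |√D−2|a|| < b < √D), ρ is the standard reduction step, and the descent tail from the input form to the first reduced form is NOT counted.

D = 60, ⌊√D⌋ = 7
descent: ρ → (-3,6,2)  [lands on river]
river: ρ → (2,6,-3)
ρ-cycle length = 2 (tail of 1 descent step not counted)

2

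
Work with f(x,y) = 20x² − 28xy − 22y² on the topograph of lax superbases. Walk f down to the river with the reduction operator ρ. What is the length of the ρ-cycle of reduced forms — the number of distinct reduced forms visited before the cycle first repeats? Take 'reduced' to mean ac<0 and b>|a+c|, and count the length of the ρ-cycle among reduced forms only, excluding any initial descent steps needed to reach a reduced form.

D = 2544, ⌊√D⌋ = 50
descent: ρ → (-22,28,20)  [lands on river]
river: ρ → (20,12,-30)
river: ρ → (-30,48,2)
river: ρ → (2,48,-30)
river: ρ → (-30,12,20)
river: ρ → (20,28,-22)
river: ρ → (-22,16,26)
river: ρ → (26,36,-12)
river: ρ → (-12,36,26)
river: ρ → (26,16,-22)
ρ-cycle length = 10 (tail of 1 descent step not counted)

10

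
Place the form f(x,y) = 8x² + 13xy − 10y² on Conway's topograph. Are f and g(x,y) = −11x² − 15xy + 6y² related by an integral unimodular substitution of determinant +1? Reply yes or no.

D₁ = 489, D₂ = 489
river cycle of f (length 22): (-10, 7, 11), (11, 15, -6), (-6, 21, 2), (2, 19, -16), (-16, 13, 5), (5, 17, -10), (-10, 3, 12), (12, 21, -1), (-1, 21, 12), (12, 3, -10), … (12 more)
river cycle of g (length 22): (6, 15, -11), (-11, 7, 10), (10, 13, -8), (-8, 19, 4), (4, 21, -3), (-3, 21, 4), (4, 19, -8), (-8, 13, 10), (10, 7, -11), (-11, 15, 6), … (12 more)
cycles differ ⇒ inequivalent

no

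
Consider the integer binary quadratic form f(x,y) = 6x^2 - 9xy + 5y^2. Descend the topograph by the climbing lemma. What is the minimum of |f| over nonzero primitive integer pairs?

translate: b→3 (≡-9 mod 12), so (6,-9,5)→(6,3,2)
flip: (6,3,2)→(2,-3,6)
translate: b→1 (≡-3 mod 4), so (2,-3,6)→(2,1,5)
reduced (well bottom): (2,1,5) with a≤c, −a<b≤a
well minimum = a = 2

2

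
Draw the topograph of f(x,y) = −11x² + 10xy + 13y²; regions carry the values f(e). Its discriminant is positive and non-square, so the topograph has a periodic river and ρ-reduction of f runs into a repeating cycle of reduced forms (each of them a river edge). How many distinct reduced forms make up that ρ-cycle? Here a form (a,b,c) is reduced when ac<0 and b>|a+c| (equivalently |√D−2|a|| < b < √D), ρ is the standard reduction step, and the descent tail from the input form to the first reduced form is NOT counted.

D = 672, ⌊√D⌋ = 25
river: ρ → (13,16,-8)
river: ρ → (-8,16,13)
river: ρ → (13,10,-11)
river: ρ → (-11,12,12)
river: ρ → (12,12,-11)
river: ρ → (-11,10,13)
ρ-cycle length = 6 (tail of 0 descent steps not counted)

6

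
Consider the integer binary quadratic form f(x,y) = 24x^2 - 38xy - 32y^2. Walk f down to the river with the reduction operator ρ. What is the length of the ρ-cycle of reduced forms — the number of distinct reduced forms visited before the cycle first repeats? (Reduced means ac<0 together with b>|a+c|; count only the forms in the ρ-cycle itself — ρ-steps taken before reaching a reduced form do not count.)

D = 4516, ⌊√D⌋ = 67
descent: ρ → (-32,38,24)  [lands on river]
river: ρ → (24,58,-12)
river: ρ → (-12,62,14)
river: ρ → (14,50,-36)
river: ρ → (-36,22,28)
river: ρ → (28,34,-30)
river: ρ → (-30,26,32)
river: ρ → (32,38,-24)
river: ρ → (-24,58,12)
river: ρ → (12,62,-14)
river: ρ → (-14,50,36)
river: ρ → (36,22,-28)
river: ρ → (-28,34,30)
river: ρ → (30,26,-32)
ρ-cycle length = 14 (tail of 1 descent step not counted)

14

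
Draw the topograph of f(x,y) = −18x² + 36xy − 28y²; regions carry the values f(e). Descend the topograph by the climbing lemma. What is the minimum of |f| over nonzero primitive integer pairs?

translate: b→0 (≡-36 mod 36), so (18,-36,28)→(18,0,10)
flip: (18,0,10)→(10,0,18)
reduced (well bottom): (10,0,18) with a≤c, −a<b≤a
well minimum |f| = |-10| = 10 (negative-definite)

10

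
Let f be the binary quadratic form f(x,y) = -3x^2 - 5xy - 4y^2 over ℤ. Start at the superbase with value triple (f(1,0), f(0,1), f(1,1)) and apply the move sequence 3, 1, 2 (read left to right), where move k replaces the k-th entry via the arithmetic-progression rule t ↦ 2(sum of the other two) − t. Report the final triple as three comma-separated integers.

start (-3,-4,-12) = (f(1,0),f(0,1),f(1,1))
replace slot 3: 2·((-3)+(-4)) − (-12) = -2 → (-3,-4,-2)
replace slot 1: 2·((-4)+(-2)) − (-3) = -9 → (-9,-4,-2)
replace slot 2: 2·((-9)+(-2)) − (-4) = -18 → (-9,-18,-2)

-9,-18,-2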